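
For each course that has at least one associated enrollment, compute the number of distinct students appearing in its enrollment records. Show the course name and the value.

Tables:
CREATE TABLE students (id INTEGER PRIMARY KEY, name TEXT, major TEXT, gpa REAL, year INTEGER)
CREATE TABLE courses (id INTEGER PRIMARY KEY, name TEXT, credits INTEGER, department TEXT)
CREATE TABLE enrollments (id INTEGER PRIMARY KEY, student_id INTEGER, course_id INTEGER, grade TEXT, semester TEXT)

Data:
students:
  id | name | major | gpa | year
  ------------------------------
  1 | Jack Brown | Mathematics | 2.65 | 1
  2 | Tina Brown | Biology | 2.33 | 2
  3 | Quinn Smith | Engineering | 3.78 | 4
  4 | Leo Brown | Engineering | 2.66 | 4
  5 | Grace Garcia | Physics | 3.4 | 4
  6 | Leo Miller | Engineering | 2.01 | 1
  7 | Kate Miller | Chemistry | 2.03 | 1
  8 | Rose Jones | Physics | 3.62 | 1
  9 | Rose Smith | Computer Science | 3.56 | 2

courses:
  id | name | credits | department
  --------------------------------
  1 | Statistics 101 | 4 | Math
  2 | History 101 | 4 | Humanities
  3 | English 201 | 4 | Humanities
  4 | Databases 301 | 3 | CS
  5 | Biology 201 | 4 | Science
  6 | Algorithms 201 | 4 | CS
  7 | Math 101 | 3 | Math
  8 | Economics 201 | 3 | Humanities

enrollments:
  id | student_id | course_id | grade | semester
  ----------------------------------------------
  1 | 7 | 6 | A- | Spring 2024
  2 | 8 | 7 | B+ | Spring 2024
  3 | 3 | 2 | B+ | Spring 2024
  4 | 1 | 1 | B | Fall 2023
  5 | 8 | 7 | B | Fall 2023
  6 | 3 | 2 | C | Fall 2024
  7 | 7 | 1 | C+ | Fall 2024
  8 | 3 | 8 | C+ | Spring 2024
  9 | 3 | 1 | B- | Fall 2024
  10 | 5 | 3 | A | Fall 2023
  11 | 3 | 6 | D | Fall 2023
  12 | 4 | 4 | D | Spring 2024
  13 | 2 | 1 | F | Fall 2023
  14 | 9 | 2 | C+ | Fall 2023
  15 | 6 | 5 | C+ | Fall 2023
SELECT p.name, COUNT(DISTINCT c.student_id) AS distinct_student_count FROM enrollments c JOIN courses p ON c.course_id = p.id GROUP BY p.id, p.name

Execution result:
name | distinct_student_count
Statistics 101 | 4
History 101 | 2
English 201 | 1
Databases 301 | 1
Biology 201 | 1
Algorithms 201 | 2
Math 101 | 1
Economics 201 | 1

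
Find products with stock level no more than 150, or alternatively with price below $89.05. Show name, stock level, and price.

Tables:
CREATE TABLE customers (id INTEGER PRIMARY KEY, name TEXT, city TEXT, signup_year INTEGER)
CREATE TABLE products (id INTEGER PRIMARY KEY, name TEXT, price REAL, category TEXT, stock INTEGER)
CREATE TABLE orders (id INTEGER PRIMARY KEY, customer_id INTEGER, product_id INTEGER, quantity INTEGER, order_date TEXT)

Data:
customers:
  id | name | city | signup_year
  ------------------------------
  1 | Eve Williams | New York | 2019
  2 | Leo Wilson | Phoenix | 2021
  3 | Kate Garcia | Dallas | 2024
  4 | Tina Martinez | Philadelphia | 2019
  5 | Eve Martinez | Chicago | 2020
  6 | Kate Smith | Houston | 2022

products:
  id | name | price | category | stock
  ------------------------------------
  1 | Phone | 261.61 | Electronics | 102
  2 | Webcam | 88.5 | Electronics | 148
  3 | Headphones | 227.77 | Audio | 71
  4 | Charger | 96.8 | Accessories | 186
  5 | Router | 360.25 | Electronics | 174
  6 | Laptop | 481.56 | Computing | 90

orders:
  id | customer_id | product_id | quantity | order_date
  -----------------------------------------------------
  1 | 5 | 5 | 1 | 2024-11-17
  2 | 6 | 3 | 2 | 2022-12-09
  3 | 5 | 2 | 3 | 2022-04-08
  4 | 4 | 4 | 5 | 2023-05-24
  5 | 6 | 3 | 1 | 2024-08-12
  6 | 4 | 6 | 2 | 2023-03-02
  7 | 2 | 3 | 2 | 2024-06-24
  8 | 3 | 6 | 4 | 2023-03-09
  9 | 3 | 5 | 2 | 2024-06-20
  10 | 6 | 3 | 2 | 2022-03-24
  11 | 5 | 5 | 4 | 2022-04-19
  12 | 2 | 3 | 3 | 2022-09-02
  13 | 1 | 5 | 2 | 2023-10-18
SELECT name, stock, price FROM products WHERE stock <= 150 OR price < 89.05

Execution result:
name | stock | price
Phone | 102 | 261.61
Webcam | 148 | 88.50
Headphones | 71 | 227.77
Laptop | 90 | 481.56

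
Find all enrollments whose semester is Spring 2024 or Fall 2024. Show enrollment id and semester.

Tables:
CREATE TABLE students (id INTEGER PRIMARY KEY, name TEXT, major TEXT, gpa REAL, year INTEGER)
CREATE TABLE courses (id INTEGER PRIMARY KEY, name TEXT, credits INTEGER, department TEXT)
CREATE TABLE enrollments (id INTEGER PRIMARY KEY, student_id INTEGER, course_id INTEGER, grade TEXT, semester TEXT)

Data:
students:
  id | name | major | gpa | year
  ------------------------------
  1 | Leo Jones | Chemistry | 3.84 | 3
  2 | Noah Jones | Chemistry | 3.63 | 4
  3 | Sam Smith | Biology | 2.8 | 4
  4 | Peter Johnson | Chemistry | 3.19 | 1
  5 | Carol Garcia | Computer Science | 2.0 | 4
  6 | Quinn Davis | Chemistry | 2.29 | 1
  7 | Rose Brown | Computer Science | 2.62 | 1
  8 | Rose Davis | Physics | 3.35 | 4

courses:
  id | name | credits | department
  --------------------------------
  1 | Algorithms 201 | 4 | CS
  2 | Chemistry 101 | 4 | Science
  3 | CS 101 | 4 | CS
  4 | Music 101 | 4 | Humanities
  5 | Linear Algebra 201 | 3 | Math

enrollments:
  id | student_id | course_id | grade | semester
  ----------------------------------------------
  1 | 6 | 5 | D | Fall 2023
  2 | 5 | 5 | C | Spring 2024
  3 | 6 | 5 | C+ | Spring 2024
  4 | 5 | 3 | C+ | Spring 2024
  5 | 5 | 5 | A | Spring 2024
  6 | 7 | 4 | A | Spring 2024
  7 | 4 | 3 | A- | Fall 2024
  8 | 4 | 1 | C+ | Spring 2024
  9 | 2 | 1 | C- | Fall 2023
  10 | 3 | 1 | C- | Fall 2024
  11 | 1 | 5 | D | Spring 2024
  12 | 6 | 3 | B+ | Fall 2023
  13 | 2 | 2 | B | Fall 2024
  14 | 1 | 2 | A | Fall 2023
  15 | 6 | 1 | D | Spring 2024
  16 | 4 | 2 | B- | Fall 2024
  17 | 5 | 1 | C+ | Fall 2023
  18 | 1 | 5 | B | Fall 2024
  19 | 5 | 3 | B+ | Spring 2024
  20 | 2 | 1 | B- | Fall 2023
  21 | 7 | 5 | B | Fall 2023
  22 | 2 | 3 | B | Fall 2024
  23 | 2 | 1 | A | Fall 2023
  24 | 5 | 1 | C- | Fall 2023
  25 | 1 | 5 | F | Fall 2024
SELECT id, semester FROM enrollments WHERE semester IN ('Spring 2024', 'Fall 2024')

Execution result:
id | semester
2 | Spring 2024
3 | Spring 2024
4 | Spring 2024
5 | Spring 2024
6 | Spring 2024
7 | Fall 2024
8 | Spring 2024
10 | Fall 2024
11 | Spring 2024
13 | Fall 2024
15 | Spring 2024
16 | Fall 2024
18 | Fall 2024
19 | Spring 2024
22 | Fall 2024
25 | Fall 2024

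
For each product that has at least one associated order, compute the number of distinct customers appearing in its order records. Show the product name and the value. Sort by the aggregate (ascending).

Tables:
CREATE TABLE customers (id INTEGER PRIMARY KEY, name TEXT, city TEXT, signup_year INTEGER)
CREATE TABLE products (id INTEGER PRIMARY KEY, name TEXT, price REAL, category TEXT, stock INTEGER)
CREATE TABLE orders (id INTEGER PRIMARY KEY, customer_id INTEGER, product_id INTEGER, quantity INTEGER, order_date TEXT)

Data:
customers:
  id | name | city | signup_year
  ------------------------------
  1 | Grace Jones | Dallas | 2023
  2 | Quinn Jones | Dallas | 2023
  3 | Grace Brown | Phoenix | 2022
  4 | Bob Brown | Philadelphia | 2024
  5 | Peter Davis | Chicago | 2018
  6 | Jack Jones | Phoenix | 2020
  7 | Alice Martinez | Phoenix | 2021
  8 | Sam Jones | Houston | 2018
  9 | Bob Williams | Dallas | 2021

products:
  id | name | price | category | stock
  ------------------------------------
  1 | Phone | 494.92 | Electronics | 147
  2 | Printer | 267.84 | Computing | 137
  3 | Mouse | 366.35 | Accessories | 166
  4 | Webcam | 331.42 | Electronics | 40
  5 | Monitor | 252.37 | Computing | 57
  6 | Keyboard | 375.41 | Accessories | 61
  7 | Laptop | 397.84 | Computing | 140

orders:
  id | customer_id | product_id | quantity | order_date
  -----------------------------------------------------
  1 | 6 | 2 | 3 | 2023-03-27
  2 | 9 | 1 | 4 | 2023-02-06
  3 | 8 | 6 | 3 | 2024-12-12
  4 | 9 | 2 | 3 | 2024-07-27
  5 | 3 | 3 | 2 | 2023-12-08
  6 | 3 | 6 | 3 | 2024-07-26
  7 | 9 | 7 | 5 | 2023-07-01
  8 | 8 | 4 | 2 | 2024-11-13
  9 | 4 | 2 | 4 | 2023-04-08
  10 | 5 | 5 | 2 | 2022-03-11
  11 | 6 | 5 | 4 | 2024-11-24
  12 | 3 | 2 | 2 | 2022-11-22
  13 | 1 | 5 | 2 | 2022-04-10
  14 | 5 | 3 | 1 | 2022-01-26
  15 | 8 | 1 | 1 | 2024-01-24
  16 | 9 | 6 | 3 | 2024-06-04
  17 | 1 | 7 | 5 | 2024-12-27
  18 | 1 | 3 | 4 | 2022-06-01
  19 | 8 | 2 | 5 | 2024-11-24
SELECT p.name, COUNT(DISTINCT c.customer_id) AS distinct_customer_count FROM orders c JOIN products p ON c.product_id = p.id GROUP BY p.id, p.name ORDER BY distinct_customer_count ASC

Execution result:
name | distinct_customer_count
Webcam | 1
Phone | 2
Laptop | 2
Mouse | 3
Monitor | 3
Keyboard | 3
Printer | 5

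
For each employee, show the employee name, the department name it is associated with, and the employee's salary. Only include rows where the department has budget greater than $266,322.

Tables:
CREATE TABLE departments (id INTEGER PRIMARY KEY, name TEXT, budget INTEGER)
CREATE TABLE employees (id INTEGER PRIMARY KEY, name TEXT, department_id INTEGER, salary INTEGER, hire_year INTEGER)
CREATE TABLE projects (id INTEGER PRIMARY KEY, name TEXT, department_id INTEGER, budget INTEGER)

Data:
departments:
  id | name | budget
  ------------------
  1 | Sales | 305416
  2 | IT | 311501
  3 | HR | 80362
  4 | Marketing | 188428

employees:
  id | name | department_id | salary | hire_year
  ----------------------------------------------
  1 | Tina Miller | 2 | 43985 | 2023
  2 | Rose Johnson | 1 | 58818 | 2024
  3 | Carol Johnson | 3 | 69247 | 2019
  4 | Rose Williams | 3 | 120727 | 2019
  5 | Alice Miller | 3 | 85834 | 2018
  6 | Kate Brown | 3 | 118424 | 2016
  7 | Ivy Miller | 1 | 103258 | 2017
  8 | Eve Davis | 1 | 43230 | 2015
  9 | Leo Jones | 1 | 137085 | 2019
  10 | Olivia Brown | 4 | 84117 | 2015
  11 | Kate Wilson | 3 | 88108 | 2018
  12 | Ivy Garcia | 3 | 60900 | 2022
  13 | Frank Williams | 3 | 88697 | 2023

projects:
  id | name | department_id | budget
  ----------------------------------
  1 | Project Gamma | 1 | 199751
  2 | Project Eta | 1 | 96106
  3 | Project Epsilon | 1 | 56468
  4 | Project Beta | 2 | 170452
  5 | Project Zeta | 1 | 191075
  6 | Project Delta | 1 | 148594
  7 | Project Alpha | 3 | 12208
SELECT c.name, p.name AS department, c.salary FROM employees c JOIN departments p ON c.department_id = p.id WHERE p.budget > 266322

Execution result:
name | department | salary
Tina Miller | IT | 43985
Rose Johnson | Sales | 58818
Ivy Miller | Sales | 103258
Eve Davis | Sales | 43230
Leo Jones | Sales | 137085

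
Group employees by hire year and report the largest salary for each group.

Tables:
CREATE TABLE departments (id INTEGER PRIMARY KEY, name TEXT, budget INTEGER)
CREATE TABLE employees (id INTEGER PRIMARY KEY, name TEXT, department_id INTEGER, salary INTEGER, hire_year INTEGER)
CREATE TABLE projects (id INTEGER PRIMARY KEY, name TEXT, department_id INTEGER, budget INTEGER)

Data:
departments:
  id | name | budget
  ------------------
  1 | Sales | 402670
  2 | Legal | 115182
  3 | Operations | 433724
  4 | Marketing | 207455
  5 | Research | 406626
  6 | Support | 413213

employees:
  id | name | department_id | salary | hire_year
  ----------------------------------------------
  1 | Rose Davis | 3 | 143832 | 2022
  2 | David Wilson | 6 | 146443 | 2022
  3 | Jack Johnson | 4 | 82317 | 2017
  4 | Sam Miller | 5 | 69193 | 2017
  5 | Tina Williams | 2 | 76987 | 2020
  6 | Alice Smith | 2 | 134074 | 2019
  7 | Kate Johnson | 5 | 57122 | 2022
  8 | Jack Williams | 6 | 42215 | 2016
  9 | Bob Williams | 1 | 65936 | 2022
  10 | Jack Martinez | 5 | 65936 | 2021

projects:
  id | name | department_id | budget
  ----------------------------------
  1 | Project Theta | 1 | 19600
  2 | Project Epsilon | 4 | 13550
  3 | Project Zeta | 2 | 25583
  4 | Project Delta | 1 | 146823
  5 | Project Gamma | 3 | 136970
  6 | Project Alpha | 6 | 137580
SELECT hire_year, MAX(salary) AS max_salary FROM employees GROUP BY hire_year

Execution result:
hire_year | max_salary
2016 | 42215
2017 | 82317
2019 | 134074
2020 | 76987
2021 | 65936
2022 | 146443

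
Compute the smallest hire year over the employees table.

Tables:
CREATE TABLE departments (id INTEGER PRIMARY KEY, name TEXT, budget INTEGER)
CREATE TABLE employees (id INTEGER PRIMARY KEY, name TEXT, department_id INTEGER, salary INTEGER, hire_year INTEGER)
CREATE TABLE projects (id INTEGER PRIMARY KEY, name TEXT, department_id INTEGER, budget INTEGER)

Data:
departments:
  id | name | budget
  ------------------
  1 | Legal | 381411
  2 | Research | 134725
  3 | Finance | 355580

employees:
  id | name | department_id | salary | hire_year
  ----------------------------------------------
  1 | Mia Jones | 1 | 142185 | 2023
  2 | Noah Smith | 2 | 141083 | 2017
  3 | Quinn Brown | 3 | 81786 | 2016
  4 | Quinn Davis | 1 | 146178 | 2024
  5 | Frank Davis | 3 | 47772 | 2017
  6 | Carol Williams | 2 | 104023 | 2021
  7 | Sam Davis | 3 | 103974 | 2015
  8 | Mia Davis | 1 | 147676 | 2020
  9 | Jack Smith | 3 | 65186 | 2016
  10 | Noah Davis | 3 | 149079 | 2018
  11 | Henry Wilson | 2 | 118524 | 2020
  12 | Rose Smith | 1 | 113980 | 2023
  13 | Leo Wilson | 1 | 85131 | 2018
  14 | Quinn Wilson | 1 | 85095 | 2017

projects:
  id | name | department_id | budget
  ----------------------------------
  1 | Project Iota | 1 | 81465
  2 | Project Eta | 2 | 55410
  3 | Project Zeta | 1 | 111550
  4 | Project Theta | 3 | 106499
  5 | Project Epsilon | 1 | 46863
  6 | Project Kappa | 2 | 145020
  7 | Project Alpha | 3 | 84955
SELECT MIN(hire_year) FROM employees

Execution result:
2015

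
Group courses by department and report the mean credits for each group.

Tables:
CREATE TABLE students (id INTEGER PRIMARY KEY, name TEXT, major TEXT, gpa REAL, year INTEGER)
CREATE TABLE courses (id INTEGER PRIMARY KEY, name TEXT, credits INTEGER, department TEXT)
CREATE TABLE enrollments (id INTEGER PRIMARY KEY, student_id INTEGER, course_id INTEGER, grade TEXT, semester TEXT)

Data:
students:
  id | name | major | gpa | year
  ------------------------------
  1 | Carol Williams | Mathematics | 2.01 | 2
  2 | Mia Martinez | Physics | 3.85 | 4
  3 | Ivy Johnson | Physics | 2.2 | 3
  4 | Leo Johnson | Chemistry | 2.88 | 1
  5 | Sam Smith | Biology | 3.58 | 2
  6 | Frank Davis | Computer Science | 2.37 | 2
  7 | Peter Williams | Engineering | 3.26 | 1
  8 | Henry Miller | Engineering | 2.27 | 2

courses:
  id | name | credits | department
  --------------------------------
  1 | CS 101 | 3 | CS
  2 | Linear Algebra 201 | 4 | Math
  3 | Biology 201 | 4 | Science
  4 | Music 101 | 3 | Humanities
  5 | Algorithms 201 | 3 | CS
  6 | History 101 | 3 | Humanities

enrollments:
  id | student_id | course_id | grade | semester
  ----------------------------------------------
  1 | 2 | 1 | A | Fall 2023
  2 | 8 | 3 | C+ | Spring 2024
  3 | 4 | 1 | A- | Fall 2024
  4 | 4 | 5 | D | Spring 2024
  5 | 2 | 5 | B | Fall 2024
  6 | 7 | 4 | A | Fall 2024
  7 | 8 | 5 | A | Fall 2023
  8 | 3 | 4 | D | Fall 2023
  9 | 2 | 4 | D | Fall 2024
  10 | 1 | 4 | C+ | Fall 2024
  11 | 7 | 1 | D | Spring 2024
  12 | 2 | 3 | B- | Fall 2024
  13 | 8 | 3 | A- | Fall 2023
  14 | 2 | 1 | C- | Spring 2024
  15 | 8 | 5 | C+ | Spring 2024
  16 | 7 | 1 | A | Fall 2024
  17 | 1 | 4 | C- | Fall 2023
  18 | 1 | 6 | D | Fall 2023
SELECT department, AVG(credits) AS avg_credits FROM courses GROUP BY department

Execution result:
department | avg_credits
CS | 3.00
Humanities | 3.00
Math | 4.00
Science | 4.00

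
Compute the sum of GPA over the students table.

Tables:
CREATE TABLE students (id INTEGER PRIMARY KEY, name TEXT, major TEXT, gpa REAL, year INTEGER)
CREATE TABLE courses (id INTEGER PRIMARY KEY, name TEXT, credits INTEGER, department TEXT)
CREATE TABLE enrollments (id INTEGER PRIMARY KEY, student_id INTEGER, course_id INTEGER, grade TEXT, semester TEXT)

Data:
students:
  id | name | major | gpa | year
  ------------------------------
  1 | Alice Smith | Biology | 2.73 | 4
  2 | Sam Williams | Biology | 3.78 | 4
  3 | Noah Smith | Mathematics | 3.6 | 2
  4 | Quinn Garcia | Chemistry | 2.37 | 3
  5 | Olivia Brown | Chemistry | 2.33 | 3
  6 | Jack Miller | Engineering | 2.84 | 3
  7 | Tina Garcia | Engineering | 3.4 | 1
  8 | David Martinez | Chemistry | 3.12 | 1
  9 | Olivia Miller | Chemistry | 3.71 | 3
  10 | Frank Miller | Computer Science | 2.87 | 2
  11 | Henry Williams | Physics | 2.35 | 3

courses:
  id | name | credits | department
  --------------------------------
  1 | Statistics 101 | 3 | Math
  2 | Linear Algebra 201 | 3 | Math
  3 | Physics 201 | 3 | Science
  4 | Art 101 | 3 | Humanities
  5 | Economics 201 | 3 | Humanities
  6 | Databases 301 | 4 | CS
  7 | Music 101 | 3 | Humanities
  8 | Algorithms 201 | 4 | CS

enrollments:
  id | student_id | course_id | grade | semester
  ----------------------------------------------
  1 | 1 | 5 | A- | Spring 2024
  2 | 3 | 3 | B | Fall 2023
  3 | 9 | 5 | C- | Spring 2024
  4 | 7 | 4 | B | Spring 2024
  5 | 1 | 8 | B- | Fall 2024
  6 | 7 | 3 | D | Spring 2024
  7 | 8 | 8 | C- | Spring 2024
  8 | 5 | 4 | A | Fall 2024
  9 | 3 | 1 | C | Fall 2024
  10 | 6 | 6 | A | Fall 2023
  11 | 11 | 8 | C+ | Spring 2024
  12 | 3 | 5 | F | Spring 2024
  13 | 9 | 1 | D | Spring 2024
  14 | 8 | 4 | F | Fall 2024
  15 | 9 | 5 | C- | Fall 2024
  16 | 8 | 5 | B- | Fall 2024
SELECT SUM(gpa) FROM students

Execution result:
33.10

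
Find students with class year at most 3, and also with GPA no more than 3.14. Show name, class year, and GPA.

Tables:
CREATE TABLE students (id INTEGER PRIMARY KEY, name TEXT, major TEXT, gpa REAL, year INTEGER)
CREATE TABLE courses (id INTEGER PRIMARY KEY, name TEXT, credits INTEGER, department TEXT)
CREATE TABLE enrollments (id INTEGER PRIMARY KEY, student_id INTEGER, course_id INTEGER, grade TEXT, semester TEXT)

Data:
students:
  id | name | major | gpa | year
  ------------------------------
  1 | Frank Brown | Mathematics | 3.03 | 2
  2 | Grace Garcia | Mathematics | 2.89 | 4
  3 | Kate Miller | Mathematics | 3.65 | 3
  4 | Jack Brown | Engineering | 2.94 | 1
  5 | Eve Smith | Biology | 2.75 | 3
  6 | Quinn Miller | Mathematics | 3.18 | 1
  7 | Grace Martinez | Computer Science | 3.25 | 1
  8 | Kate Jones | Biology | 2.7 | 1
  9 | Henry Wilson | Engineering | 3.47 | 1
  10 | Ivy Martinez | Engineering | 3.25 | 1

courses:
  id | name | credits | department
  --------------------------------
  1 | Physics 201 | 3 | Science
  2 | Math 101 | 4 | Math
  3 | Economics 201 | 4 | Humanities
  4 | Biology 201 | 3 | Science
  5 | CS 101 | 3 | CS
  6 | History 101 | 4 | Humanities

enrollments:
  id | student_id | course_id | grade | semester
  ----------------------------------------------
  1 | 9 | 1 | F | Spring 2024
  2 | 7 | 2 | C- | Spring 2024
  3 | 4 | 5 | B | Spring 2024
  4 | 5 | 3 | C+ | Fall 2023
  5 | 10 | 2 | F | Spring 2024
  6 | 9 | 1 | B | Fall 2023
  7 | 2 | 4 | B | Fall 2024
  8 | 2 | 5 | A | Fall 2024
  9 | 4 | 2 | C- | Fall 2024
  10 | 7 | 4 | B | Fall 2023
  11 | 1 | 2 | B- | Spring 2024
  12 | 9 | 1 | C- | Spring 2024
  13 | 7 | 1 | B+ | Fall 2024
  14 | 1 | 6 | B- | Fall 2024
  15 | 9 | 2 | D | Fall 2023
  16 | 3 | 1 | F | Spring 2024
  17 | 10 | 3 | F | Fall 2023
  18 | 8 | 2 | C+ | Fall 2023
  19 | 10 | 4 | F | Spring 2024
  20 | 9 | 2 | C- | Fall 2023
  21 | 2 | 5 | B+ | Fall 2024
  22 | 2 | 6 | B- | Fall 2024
SELECT name, year, gpa FROM students WHERE year <= 3 AND gpa <= 3.14

Execution result:
name | year | gpa
Frank Brown | 2 | 3.03
Jack Brown | 1 | 2.94
Eve Smith | 3 | 2.75
Kate Jones | 1 | 2.70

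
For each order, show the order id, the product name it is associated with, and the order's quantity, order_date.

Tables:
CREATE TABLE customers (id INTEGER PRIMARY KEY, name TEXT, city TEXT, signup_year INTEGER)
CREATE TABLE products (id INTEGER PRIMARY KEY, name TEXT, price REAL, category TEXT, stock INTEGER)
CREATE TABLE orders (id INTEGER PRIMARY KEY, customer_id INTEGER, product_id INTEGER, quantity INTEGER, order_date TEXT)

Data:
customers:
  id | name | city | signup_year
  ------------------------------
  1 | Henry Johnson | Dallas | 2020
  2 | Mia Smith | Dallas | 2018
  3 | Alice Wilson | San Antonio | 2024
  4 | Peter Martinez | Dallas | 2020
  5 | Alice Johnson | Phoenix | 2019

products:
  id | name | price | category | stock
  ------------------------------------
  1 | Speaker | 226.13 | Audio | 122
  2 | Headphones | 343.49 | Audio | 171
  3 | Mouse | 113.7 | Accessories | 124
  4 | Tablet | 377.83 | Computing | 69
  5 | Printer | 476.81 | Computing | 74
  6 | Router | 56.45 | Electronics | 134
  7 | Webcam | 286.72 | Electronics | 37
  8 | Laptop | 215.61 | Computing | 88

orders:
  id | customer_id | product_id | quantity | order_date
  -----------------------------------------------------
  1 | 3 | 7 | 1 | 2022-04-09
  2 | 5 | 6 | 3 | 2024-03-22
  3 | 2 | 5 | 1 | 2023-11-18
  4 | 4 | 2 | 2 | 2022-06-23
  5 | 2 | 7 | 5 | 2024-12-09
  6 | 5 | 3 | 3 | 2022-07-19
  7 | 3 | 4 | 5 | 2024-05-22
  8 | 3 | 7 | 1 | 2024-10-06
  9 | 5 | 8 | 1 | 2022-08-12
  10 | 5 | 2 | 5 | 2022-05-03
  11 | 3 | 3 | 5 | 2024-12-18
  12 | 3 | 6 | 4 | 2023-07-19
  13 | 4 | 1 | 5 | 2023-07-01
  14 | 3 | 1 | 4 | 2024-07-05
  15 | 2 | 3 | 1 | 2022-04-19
SELECT c.id, p.name AS product, c.quantity, c.order_date FROM orders c JOIN products p ON c.product_id = p.id

Execution result:
id | product | quantity | order_date
1 | Webcam | 1 | 2022-04-09
2 | Router | 3 | 2024-03-22
3 | Printer | 1 | 2023-11-18
4 | Headphones | 2 | 2022-06-23
5 | Webcam | 5 | 2024-12-09
6 | Mouse | 3 | 2022-07-19
7 | Tablet | 5 | 2024-05-22
8 | Webcam | 1 | 2024-10-06
9 | Laptop | 1 | 2022-08-12
10 | Headphones | 5 | 2022-05-03
11 | Mouse | 5 | 2024-12-18
12 | Router | 4 | 2023-07-19
13 | Speaker | 5 | 2023-07-01
14 | Speaker | 4 | 2024-07-05
15 | Mouse | 1 | 2022-04-19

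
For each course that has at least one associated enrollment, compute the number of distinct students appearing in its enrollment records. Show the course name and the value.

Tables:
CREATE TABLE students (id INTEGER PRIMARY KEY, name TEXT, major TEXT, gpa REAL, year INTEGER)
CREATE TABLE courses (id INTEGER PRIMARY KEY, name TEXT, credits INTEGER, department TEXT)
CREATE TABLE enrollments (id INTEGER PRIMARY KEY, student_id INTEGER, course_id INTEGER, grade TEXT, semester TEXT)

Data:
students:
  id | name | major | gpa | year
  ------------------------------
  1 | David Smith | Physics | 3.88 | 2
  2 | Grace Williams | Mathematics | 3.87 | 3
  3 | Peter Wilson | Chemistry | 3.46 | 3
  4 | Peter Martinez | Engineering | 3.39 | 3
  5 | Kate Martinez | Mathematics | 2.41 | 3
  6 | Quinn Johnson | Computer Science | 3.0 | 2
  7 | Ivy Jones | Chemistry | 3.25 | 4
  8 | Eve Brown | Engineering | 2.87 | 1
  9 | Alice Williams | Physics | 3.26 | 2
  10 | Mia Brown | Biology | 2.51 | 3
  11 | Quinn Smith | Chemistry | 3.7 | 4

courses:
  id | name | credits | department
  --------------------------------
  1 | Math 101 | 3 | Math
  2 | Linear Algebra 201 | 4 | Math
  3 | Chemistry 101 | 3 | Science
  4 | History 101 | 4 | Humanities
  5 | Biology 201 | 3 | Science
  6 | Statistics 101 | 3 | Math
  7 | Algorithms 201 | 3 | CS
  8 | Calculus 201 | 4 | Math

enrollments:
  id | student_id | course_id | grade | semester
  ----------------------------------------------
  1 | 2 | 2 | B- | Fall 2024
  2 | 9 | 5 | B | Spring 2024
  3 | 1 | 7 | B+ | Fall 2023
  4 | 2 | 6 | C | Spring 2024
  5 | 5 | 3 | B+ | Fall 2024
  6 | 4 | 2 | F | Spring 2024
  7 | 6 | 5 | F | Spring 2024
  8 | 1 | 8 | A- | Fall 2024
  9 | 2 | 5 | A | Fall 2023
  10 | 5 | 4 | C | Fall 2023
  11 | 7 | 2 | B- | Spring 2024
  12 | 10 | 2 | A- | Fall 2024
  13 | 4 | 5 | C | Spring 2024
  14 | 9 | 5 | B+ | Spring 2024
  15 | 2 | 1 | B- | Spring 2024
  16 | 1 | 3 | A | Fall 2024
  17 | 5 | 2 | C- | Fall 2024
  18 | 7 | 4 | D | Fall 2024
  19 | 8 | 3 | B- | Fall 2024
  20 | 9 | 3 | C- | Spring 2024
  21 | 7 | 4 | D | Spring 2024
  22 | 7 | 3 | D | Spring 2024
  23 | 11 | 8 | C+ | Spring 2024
SELECT p.name, COUNT(DISTINCT c.student_id) AS distinct_student_count FROM enrollments c JOIN courses p ON c.course_id = p.id GROUP BY p.id, p.name

Execution result:
name | distinct_student_count
Math 101 | 1
Linear Algebra 201 | 5
Chemistry 101 | 5
History 101 | 2
Biology 201 | 4
Statistics 101 | 1
Algorithms 201 | 1
Calculus 201 | 2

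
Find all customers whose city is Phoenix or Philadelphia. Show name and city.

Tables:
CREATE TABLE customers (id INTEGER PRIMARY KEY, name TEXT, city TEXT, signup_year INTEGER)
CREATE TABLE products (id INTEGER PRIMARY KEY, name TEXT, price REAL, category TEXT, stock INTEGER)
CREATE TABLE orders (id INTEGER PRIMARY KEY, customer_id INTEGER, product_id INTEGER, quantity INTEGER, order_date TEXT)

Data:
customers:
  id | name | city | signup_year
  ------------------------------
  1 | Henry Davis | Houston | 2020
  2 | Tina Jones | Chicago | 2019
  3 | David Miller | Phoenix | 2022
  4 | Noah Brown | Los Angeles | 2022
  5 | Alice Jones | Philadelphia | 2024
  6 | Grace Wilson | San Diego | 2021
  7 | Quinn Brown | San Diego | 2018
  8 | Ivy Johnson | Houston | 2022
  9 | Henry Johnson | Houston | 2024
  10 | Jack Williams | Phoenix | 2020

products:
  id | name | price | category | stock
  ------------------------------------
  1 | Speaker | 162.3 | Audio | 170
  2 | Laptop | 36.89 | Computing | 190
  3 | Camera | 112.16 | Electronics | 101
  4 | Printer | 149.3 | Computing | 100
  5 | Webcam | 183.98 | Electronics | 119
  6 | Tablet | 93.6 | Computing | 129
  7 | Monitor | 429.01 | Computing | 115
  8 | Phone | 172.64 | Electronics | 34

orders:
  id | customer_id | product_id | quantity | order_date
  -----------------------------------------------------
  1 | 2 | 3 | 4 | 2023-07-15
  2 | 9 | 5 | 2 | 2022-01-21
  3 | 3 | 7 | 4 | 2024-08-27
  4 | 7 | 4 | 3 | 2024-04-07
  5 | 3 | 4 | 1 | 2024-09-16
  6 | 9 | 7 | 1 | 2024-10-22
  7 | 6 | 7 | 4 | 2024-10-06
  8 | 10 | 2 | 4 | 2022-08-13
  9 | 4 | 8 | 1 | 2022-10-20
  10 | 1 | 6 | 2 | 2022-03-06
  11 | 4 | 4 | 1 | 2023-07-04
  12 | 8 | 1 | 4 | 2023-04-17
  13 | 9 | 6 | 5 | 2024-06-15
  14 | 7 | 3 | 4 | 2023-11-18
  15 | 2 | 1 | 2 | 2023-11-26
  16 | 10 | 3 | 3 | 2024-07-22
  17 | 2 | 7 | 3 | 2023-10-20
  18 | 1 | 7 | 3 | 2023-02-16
SELECT name, city FROM customers WHERE city IN ('Phoenix', 'Philadelphia')

Execution result:
name | city
David Miller | Phoenix
Alice Jones | Philadelphia
Jack Williams | Phoenix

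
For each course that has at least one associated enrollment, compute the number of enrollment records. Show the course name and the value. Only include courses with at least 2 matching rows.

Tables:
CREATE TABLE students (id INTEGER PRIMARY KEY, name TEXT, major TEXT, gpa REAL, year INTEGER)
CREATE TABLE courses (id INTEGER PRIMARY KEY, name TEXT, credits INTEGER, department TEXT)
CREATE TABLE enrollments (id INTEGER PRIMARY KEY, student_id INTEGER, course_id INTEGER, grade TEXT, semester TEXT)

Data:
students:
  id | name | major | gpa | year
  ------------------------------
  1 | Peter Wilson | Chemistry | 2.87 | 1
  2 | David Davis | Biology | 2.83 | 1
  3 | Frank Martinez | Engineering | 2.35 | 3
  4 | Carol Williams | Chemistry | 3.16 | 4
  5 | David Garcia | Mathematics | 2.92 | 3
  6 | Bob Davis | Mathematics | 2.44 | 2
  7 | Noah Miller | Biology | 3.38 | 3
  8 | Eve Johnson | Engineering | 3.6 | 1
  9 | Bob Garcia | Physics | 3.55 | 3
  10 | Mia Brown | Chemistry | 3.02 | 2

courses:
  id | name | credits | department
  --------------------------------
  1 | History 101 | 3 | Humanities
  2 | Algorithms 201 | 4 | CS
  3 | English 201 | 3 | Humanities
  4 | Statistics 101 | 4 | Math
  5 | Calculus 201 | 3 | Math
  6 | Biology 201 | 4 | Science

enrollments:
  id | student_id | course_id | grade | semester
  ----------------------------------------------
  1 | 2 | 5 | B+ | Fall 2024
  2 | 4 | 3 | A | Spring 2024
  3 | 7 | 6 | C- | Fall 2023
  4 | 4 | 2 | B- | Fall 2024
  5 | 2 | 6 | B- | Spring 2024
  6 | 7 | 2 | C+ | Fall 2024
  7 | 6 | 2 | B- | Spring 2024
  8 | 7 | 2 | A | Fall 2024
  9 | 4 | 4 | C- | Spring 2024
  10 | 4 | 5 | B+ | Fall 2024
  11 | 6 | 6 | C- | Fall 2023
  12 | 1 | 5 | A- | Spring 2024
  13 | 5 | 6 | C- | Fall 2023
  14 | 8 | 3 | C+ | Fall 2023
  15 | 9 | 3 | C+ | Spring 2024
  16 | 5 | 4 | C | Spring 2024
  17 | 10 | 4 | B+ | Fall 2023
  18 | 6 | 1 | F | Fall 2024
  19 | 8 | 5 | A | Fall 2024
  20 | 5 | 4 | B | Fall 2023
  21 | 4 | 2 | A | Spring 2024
SELECT p.name, COUNT(*) AS n FROM enrollments c JOIN courses p ON c.course_id = p.id GROUP BY p.id, p.name HAVING COUNT(*) >= 2

Execution result:
name | n
Algorithms 201 | 5
English 201 | 3
Statistics 101 | 4
Calculus 201 | 4
Biology 201 | 4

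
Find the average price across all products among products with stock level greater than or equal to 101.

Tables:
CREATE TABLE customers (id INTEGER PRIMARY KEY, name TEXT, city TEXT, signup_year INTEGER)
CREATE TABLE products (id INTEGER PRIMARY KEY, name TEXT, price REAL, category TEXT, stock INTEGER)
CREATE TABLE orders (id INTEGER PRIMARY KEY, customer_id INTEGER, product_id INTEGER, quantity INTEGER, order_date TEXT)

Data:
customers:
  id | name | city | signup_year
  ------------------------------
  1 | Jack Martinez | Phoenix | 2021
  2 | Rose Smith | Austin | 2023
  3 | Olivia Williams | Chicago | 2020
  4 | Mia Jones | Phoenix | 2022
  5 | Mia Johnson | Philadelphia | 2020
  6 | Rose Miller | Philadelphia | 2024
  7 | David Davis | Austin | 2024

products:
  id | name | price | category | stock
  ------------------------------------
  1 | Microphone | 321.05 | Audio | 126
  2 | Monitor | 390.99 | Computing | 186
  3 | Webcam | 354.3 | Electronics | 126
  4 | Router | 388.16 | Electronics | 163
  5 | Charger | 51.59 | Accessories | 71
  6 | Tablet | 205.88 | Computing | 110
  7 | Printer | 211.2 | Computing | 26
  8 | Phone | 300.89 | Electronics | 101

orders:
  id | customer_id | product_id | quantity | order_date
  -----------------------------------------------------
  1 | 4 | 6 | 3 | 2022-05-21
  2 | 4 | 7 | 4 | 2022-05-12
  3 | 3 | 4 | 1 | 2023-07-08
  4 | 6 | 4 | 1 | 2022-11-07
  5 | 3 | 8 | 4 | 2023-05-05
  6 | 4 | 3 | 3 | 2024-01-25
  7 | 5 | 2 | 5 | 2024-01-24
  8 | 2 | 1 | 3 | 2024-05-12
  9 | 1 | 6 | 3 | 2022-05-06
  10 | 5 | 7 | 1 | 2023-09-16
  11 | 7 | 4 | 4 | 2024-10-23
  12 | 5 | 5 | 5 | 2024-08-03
SELECT AVG(price) FROM products WHERE stock >= 101

Execution result:
326.88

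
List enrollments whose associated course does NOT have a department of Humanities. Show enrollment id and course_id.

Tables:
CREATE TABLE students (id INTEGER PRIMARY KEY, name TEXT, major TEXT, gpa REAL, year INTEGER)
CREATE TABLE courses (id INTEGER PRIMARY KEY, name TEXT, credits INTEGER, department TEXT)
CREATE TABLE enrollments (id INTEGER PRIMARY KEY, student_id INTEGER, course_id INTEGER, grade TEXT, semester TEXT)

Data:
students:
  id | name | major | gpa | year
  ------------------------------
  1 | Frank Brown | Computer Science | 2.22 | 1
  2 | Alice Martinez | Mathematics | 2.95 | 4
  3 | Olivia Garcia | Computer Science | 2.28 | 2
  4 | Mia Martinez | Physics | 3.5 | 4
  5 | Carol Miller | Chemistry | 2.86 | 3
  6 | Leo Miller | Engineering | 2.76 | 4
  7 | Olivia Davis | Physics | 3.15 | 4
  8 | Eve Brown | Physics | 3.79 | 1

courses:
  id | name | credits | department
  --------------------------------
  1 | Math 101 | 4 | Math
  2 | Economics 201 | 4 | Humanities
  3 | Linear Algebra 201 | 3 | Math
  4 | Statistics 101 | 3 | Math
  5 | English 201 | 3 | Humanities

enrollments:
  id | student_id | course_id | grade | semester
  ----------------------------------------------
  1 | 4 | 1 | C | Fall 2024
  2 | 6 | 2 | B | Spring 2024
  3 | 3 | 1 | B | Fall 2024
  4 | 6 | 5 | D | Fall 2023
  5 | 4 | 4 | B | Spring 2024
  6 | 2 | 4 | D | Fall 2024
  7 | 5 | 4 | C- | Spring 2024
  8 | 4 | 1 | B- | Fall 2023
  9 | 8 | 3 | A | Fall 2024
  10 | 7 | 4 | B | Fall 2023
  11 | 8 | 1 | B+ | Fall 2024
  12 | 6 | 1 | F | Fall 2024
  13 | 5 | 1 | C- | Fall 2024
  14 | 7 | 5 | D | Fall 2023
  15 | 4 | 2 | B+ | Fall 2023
SELECT id, course_id FROM enrollments WHERE course_id NOT IN (SELECT id FROM courses WHERE department = 'Humanities')

Execution result:
id | course_id
1 | 1
3 | 1
5 | 4
6 | 4
7 | 4
8 | 1
9 | 3
10 | 4
11 | 1
12 | 1
13 | 1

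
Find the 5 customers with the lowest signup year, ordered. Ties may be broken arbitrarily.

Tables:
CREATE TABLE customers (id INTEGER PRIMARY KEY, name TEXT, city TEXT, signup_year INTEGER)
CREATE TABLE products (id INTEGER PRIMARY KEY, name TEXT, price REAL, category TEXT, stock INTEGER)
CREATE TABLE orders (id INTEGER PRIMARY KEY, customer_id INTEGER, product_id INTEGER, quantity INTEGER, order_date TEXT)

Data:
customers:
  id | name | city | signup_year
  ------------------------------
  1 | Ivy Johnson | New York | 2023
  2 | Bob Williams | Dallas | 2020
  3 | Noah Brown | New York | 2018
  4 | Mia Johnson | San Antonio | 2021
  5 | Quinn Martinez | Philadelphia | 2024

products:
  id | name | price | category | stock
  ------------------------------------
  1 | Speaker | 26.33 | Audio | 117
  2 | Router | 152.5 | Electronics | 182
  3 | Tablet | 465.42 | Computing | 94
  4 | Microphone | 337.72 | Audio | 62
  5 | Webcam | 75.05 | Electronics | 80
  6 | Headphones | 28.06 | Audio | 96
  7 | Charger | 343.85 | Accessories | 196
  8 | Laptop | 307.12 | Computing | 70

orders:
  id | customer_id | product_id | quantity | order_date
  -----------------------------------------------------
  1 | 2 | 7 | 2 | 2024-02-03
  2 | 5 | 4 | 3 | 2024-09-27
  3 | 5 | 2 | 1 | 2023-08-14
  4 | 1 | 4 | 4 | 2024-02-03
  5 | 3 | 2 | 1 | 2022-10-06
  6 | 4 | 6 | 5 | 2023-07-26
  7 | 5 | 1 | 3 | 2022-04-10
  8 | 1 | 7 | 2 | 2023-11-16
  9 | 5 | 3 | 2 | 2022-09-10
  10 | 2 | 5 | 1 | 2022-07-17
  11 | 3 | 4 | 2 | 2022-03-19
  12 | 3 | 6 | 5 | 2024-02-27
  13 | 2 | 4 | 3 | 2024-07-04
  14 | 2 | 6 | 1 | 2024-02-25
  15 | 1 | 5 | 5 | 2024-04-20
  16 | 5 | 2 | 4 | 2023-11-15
SELECT name, signup_year FROM customers ORDER BY signup_year ASC LIMIT 5

Execution result:
name | signup_year
Noah Brown | 2018
Bob Williams | 2020
Mia Johnson | 2021
Ivy Johnson | 2023
Quinn Martinez | 2024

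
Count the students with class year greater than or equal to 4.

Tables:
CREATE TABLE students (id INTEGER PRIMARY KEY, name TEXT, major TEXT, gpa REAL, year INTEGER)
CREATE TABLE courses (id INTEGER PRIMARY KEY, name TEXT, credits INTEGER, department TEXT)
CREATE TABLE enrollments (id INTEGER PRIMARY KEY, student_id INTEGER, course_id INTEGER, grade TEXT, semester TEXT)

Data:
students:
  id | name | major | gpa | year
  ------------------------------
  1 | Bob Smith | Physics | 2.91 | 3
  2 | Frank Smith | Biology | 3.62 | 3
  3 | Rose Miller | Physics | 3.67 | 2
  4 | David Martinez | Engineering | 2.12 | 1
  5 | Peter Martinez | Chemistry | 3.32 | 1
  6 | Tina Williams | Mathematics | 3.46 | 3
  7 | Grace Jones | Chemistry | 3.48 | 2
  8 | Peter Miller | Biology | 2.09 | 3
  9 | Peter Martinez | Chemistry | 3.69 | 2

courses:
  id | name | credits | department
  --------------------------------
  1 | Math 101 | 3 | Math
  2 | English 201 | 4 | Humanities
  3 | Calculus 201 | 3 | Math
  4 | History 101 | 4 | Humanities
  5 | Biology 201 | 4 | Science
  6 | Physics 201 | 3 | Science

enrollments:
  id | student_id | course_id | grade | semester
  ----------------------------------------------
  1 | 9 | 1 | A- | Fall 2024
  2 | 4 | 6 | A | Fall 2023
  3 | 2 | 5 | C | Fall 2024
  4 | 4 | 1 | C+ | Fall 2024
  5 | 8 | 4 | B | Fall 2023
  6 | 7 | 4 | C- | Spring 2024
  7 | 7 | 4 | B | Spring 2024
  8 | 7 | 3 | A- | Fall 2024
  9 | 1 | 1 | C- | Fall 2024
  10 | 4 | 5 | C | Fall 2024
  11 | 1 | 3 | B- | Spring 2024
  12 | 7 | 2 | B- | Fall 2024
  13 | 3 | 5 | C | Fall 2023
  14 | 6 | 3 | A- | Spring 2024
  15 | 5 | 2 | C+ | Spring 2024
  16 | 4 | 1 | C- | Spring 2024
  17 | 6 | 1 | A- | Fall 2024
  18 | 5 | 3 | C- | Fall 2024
SELECT COUNT(*) FROM students WHERE year >= 4

Execution result:
0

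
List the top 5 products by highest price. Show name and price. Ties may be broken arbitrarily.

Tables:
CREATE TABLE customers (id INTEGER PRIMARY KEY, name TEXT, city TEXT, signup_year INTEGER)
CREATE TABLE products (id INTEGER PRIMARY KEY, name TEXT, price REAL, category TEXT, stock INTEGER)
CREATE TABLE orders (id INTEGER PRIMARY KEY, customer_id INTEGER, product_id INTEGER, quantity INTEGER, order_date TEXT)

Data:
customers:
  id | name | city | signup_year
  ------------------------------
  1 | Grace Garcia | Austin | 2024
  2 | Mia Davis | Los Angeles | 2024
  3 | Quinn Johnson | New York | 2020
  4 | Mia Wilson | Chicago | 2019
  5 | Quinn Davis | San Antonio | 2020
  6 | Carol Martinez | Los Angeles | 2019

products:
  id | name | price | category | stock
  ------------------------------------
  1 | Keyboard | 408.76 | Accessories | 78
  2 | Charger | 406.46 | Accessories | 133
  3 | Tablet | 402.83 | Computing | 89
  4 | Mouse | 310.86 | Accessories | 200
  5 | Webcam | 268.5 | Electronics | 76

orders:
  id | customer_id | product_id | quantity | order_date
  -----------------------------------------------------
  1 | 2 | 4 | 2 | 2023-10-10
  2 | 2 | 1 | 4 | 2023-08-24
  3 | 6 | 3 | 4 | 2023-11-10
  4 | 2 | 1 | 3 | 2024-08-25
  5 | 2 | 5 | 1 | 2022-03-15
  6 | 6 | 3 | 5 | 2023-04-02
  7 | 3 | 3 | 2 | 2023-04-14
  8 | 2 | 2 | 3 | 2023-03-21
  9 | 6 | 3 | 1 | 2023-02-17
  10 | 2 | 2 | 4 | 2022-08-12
SELECT name, price FROM products ORDER BY price DESC LIMIT 5

Execution result:
name | price
Keyboard | 408.76
Charger | 406.46
Tablet | 402.83
Mouse | 310.86
Webcam | 268.50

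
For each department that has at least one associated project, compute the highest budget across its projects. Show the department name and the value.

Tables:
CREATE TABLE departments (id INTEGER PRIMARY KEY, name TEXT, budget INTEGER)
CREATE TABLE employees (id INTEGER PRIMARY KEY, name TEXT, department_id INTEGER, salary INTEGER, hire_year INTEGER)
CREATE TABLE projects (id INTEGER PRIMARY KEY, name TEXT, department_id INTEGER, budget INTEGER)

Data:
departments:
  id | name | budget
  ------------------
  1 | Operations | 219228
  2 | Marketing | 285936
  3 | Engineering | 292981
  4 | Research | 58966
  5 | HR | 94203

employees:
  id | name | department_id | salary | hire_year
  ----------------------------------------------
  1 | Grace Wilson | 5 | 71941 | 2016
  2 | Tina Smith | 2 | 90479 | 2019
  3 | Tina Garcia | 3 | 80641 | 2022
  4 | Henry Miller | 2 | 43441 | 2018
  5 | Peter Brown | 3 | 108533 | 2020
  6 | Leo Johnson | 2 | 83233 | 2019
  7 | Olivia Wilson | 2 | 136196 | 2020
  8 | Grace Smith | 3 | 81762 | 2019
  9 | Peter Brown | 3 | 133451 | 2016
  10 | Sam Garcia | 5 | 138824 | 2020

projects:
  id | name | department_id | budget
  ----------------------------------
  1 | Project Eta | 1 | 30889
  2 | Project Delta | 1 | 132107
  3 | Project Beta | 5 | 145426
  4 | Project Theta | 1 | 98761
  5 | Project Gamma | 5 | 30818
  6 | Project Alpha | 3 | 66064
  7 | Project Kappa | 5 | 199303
SELECT p.name, MAX(c.budget) AS max_budget FROM projects c JOIN departments p ON c.department_id = p.id GROUP BY p.id, p.name

Execution result:
name | max_budget
Operations | 132107
Engineering | 66064
HR | 199303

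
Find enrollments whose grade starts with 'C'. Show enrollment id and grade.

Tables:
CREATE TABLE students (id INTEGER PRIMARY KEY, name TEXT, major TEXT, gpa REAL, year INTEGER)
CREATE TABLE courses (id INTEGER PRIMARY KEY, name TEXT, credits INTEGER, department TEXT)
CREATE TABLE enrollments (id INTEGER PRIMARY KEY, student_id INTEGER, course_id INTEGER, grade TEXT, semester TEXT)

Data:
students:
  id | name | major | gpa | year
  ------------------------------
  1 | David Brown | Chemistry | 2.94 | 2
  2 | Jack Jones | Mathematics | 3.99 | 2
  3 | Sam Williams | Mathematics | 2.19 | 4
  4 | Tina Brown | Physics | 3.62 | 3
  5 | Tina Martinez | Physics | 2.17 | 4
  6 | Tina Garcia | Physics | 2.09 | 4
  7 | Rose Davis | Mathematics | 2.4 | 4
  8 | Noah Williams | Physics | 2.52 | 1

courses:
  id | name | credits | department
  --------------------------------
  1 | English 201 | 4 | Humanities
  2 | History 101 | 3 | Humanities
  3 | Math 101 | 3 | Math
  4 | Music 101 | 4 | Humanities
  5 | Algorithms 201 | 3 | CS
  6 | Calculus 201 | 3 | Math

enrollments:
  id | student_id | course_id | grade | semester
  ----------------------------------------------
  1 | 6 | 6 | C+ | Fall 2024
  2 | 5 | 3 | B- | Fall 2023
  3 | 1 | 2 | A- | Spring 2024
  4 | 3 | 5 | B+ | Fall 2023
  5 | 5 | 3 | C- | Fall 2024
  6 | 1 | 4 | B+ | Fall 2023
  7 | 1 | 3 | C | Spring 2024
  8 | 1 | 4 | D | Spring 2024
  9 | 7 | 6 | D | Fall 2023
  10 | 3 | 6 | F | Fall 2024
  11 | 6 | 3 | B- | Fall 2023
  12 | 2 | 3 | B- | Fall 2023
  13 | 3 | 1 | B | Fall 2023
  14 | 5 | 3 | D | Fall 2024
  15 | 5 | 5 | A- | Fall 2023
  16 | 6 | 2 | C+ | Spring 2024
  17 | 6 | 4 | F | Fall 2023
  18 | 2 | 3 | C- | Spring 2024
SELECT id, grade FROM enrollments WHERE grade LIKE 'C%'

Execution result:
id | grade
1 | C+
5 | C-
7 | C
16 | C+
18 | C-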